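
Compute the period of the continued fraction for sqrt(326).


Run the CF algorithm for sqrt(326).
a_0 = floor(sqrt(326)) = 18; set m_0=0, q_0=1.
Recurrence: m' = q*a - m,  q' = (d - m'^2)/q,  a' = floor((a_0 + m')/q').
  step 1: m=18, q=2, a=18
  step 2: m=18, q=1, a=36
a_2 = 2*a_0 = 36, so the period closes here.
sqrt(326) = [18; 18, 36]
Period length = 2

2


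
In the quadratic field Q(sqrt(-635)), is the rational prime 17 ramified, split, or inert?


K = Q(sqrt(-635)). Since d mod 4 = 1, disc(K) = -635.
Check p | disc: -635 mod 17 = 11.
p does not divide disc. Compute Legendre symbol (d/p):
11^((17-1)/2) mod 17 = -1
(d/p) = -1, so p is inert: (p) stays prime with e=1, f=2, g=1.
Therefore p is inert.

inert


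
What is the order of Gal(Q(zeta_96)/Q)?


|Gal(Q(zeta_96)/Q)| = phi(96)
= 32

32


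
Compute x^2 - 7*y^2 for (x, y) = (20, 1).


x^2 - d*y^2
= 20^2 - 7*1^2
= 400 - 7
= 393

393


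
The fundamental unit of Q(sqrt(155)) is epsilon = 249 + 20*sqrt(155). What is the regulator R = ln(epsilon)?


epsilon = 249 + 20*sqrt(155)
= 497.9980
R = ln(497.9980)
= 6.2106

6.2106


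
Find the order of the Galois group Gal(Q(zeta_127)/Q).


|Gal(Q(zeta_127)/Q)| = phi(127)
= 126

126


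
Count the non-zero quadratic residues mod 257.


For prime p, the number of non-zero quadratic residues is (p-1)/2.
= (257-1)/2
= 128

128


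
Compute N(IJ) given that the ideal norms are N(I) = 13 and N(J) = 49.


N(IJ) = N(I) * N(J)
= 13 * 49
= 637

637


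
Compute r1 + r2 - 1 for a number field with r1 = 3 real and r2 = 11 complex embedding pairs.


By Dirichlet's unit theorem:
rank = r1 + r2 - 1
= 3 + 11 - 1
= 13

13


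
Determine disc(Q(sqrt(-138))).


For K = Q(sqrt(d)) with d squarefree: disc(K) = d if d = 1 mod 4, and disc(K) = 4d if d = 2 or 3 mod 4.
Here d = -138, and d mod 4 = 2.
d = 2 mod 4, not 1 (O_K = Z[sqrt(d)]), so disc(K) = 4d = 4 * (-138) = -552

-552


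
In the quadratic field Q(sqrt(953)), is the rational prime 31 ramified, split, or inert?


K = Q(sqrt(953)). Since d mod 4 = 1, disc(K) = 953.
Check p | disc: 953 mod 31 = 23.
p does not divide disc. Compute Legendre symbol (d/p):
23^((31-1)/2) mod 31 = -1
(d/p) = -1, so p is inert: (p) stays prime with e=1, f=2, g=1.
Therefore p is inert.

inert


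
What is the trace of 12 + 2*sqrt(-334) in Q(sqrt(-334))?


Tr(a + b*sqrt(d)) = (a + b*sqrt(d)) + (a - b*sqrt(d)) = 2a
= 2 * (12)
= 24

24


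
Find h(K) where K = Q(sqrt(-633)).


K = Q(sqrt(-633)). d mod 4 = 3, so D = disc(K) = 4d = -2532
h(K) equals the number of primitive reduced positive-definite forms (a, b, c) = a*x^2 + b*x*y + c*y^2 with b^2 - 4ac = D,
where reduced means |b| <= a <= c, with b >= 0 whenever |b| = a or a = c, and primitive means gcd(a, b, c) = 1.
Reduced forces 3a^2 <= |D| = 2532, so 1 <= a <= 29; b must have the parity of D, and c = (b^2 - D)/(4a) must be an integer >= a.
Enumerate a = 1..29, b in [-a, a]:
  a=1: (1, 0, 633)  [1]
  a=2: (2, 2, 317)  [1]
  a=3: (3, 0, 211)  [1]
  a=4..5: none
  a=6: (6, 6, 107)  [1]
  a=7: (7, -4, 91), (7, 4, 91)  [2]
  a=8..10: none
  a=11: (11, -8, 59), (11, 8, 59)  [2]
  a=12: none
  a=13: (13, -4, 49), (13, 4, 49)  [2]
  a=14: (14, -10, 47), (14, 10, 47)  [2]
  a=15..16: none
  a=17: (17, -16, 41), (17, 16, 41)  [2]
  a=18..20: none
  a=21: (21, -18, 34), (21, 18, 34)  [2]
  a=22: (22, -14, 31), (22, 14, 31)  [2]
  a=23..25: none
  a=26: (26, -22, 29), (26, 22, 29)  [2]
  a=27..29: none
Total reduced forms: 1 + 1 + 1 + 1 + 2 + 2 + 2 + 2 + 2 + 2 + 2 + 2 = 20
h = 20

20


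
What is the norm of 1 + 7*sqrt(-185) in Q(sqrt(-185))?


N(a + b*sqrt(d)) = a^2 - d*b^2
= (1)^2 - (-185)*(7)^2
= 1 + 9065
= 9066

9066


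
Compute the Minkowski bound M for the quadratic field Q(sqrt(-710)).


d = -710, d mod 4 = 2, so disc(K) = 4d = -2840; |disc(K)| = 2840
Imaginary quadratic field, so n = 2, s = r2 = 1, r1 = 0
M = (n!/n^n) * (4/pi)^s * sqrt(|disc(K)|) = (2!/2^2) * (4/pi)^1 * sqrt(2840)
= 0.5 * 1.273240 * 53.291650
= 33.9265

33.9265


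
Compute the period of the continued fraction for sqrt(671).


Run the CF algorithm for sqrt(671).
a_0 = floor(sqrt(671)) = 25; set m_0=0, q_0=1.
Recurrence: m' = q*a - m,  q' = (d - m'^2)/q,  a' = floor((a_0 + m')/q').
  step 1: m=25, q=46, a=1
  step 2: m=21, q=5, a=9
  step 3: m=24, q=19, a=2
  step 4: m=14, q=25, a=1
  step 5: m=11, q=22, a=1
  step 6: m=11, q=25, a=1
  step 7: m=14, q=19, a=2
  step 8: m=24, q=5, a=9
  step 9: m=21, q=46, a=1
  step 10: m=25, q=1, a=50
a_10 = 2*a_0 = 50, so the period closes here.
sqrt(671) = [25; 1, 9, 2, 1, 1, 1, 2, 9, 1, 50]
Period length = 10

10


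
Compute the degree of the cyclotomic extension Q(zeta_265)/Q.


The degree equals Euler's totient phi(265).
265 = 5 * 53
phi(265) = 208

208


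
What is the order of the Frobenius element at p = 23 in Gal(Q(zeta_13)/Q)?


The Frobenius at p in Gal(Q(zeta_n)/Q) = (Z/nZ)* is the class of p, so its order is ord_13(23), the smallest k >= 1 with 23^k = 1 mod 13.
n = 13 = 13, phi(13) = 12; the order divides phi(n).
Divisors of 12: 1, 2, 3, 4, 6, 12
Repeated squaring mod 13: 23^1 = 10, 23^2 = 9, 23^4 = 3, 23^8 = 9
Test divisors in increasing order:
  k=1: 23^1 = 10 mod 13
  k=2: 23^2 = 9 mod 13
  k=3: 23^3 = 9 * 10 = 12 mod 13
  k=4: 23^4 = 3 mod 13
  k=6: 23^6 = 3 * 9 = 1 mod 13  <- first divisor giving 1
Order = 6

6


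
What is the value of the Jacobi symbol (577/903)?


Compute (577/903) via quadratic reciprocity:
  reciprocity: (577/903) -> +(903/577)
  reduce: (326/577)
  pull out 2: (2/577) = +1  (since 577 mod 8 = 1)
  reciprocity: (163/577) -> +(577/163)
  reduce: (88/163)
  pull out 2: (2/163) = -1  (since 163 mod 8 = 3)
  pull out 2: (2/163) = -1  (since 163 mod 8 = 3)
  pull out 2: (2/163) = -1  (since 163 mod 8 = 3)
  reciprocity: (11/163) -> -(163/11)
  reduce: (9/11)
  reciprocity: (9/11) -> +(11/9)
  reduce: (2/9)
  pull out 2: (2/9) = +1  (since 9 mod 8 = 1)
  (1/9) = 1
Product of signs = 1

1


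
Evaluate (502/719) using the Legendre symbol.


p = 719 is prime, so compute (502/719) with the reciprocity algorithm (Jacobi-symbol steps: pull out 2s via (2/n), flip via reciprocity, reduce):
  pull out 2: (2/719) = +1  (since 719 mod 8 = 7)
  reciprocity: (251/719) -> -(719/251)
  reduce: (217/251)
  reciprocity: (217/251) -> +(251/217)
  reduce: (34/217)
  pull out 2: (2/217) = +1  (since 217 mod 8 = 1)
  reciprocity: (17/217) -> +(217/17)
  reduce: (13/17)
  reciprocity: (13/17) -> +(17/13)
  reduce: (4/13)
  pull out 2: (2/13) = -1  (since 13 mod 8 = 5)
  pull out 2: (2/13) = -1  (since 13 mod 8 = 5)
  (1/13) = 1
Product of signs = -1
(502/719) = -1

-1


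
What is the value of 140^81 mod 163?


p = 163 is prime and the exponent is (p-1)/2 = 81, so by Euler's criterion 140^81 = (140/163) = +1 or -1 mod 163.
Compute by square-and-multiply:
  81 = 64 + 16 + 1 (binary 1010001)
  Repeated squaring mod 163: 140^1 = 140, 140^2 = 40, 140^4 = 133, 140^8 = 85, 140^16 = 53, 140^32 = 38, 140^64 = 140
  140^81 = 140^64 * 140^16 * 140^1 = 140 * 53 * 140 mod 163
    140 * 53 = 7420 = 85 mod 163
    85 * 140 = 11900 = 1 mod 163
  140^81 = 1 mod 163
Result 1: 140 is a quadratic residue mod 163.
140^81 mod 163 = 1

1


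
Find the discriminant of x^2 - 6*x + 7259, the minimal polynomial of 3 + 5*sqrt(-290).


The element 3 + 5*sqrt(-290) has minimal polynomial:
x^2 - 6*x + 7259
Discriminant = (-6)^2 - 4*(7259)
= 36 - 29036
= -29000

-29000


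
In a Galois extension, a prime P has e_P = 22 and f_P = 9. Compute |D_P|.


|D_P| = e * f
= 22 * 9
= 198

198


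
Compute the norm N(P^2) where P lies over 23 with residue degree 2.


N(P^a) = p^(a*f)
= 23^(2*2)
= 23^4
= 279841

279841


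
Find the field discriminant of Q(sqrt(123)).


For K = Q(sqrt(d)) with d squarefree: disc(K) = d if d = 1 mod 4, and disc(K) = 4d if d = 2 or 3 mod 4.
Here d = 123, and d mod 4 = 3.
d = 3 mod 4, not 1 (O_K = Z[sqrt(d)]), so disc(K) = 4d = 4 * (123) = 492

492


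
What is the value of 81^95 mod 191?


p = 191 is prime and the exponent is (p-1)/2 = 95, so by Euler's criterion 81^95 = (81/191) = +1 or -1 mod 191.
Compute by square-and-multiply:
  95 = 64 + 16 + 8 + 4 + 2 + 1 (binary 1011111)
  Repeated squaring mod 191: 81^1 = 81, 81^2 = 67, 81^4 = 96, 81^8 = 48, 81^16 = 12, 81^32 = 144, 81^64 = 108
  81^95 = 81^64 * 81^16 * 81^8 * 81^4 * 81^2 * 81^1 = 108 * 12 * 48 * 96 * 67 * 81 mod 191
    108 * 12 = 1296 = 150 mod 191
    150 * 48 = 7200 = 133 mod 191
    133 * 96 = 12768 = 162 mod 191
    162 * 67 = 10854 = 158 mod 191
    158 * 81 = 12798 = 1 mod 191
  81^95 = 1 mod 191
Result 1: 81 is a quadratic residue mod 191.
81^95 mod 191 = 1

1


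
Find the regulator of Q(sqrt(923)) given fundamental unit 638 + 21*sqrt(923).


epsilon = 638 + 21*sqrt(923)
= 1275.9992
R = ln(1275.9992)
= 7.1515

7.1515


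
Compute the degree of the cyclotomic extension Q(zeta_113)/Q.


The degree equals Euler's totient phi(113).
113 = 113
phi(113) = 112

112


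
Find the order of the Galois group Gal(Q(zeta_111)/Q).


|Gal(Q(zeta_111)/Q)| = phi(111)
= 72

72


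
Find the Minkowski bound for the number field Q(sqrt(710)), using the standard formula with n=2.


d = 710, d mod 4 = 2, so disc(K) = 4d = 2840; |disc(K)| = 2840
Real quadratic field, so n = 2, s = r2 = 0, r1 = 2
M = (n!/n^n) * (4/pi)^s * sqrt(|disc(K)|) = (2!/2^2) * (4/pi)^0 * sqrt(2840)
= 0.5 * 1.000000 * 53.291650
= 26.6458

26.6458


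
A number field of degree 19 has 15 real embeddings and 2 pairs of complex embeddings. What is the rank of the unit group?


By Dirichlet's unit theorem:
rank = r1 + r2 - 1
= 15 + 2 - 1
= 16

16


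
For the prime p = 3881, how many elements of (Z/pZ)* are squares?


For prime p, the number of non-zero quadratic residues is (p-1)/2.
= (3881-1)/2
= 1940

1940


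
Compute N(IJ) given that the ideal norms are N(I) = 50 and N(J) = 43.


N(IJ) = N(I) * N(J)
= 50 * 43
= 2150

2150


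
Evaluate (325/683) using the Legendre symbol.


p = 683 is prime, so compute (325/683) with the reciprocity algorithm (Jacobi-symbol steps: pull out 2s via (2/n), flip via reciprocity, reduce):
  reciprocity: (325/683) -> +(683/325)
  reduce: (33/325)
  reciprocity: (33/325) -> +(325/33)
  reduce: (28/33)
  pull out 2: (2/33) = +1  (since 33 mod 8 = 1)
  pull out 2: (2/33) = +1  (since 33 mod 8 = 1)
  reciprocity: (7/33) -> +(33/7)
  reduce: (5/7)
  reciprocity: (5/7) -> +(7/5)
  reduce: (2/5)
  pull out 2: (2/5) = -1  (since 5 mod 8 = 5)
  (1/5) = 1
Product of signs = -1
(325/683) = -1

-1


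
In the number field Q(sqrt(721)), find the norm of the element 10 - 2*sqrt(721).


N(a + b*sqrt(d)) = a^2 - d*b^2
= (10)^2 - (721)*(-2)^2
= 100 - 2884
= -2784

-2784


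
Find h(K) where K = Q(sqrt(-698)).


K = Q(sqrt(-698)). d mod 4 = 2, so D = disc(K) = 4d = -2792
h(K) equals the number of primitive reduced positive-definite forms (a, b, c) = a*x^2 + b*x*y + c*y^2 with b^2 - 4ac = D,
where reduced means |b| <= a <= c, with b >= 0 whenever |b| = a or a = c, and primitive means gcd(a, b, c) = 1.
Reduced forces 3a^2 <= |D| = 2792, so 1 <= a <= 30; b must have the parity of D, and c = (b^2 - D)/(4a) must be an integer >= a.
Enumerate a = 1..30, b in [-a, a]:
  a=1: (1, 0, 698)  [1]
  a=2: (2, 0, 349)  [1]
  a=3: (3, -2, 233), (3, 2, 233)  [2]
  a=4..5: none
  a=6: (6, -4, 117), (6, 4, 117)  [2]
  a=7: (7, -6, 101), (7, 6, 101)  [2]
  a=8: none
  a=9: (9, -4, 78), (9, 4, 78)  [2]
  a=10..12: none
  a=13: (13, -4, 54), (13, 4, 54)  [2]
  a=14: (14, -8, 51), (14, 8, 51)  [2]
  a=15..16: none
  a=17: (17, -8, 42), (17, 8, 42)  [2]
  a=18: (18, -4, 39), (18, 4, 39)  [2]
  a=19: (19, -18, 41), (19, 18, 41)  [2]
  a=20: none
  a=21: (21, -20, 38), (21, -8, 34), (21, 8, 34), (21, 20, 38)  [4]
  a=22..25: none
  a=26: (26, -4, 27), (26, 4, 27)  [2]
  a=27..30: none
Total reduced forms: 1 + 1 + 2 + 2 + 2 + 2 + 2 + 2 + 2 + 2 + 2 + 4 + 2 = 26
h = 26

26


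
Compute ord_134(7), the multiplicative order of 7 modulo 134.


We want ord_134(7), the smallest k >= 1 with 7^k = 1 mod 134.
n = 134 = 2 * 67, phi(134) = 66; the order divides phi(n).
Divisors of 66: 1, 2, 3, 6, 11, 22, 33, 66
Repeated squaring mod 134: 7^1 = 7, 7^2 = 49, 7^4 = 123, 7^8 = 121, 7^16 = 35, 7^32 = 19, 7^64 = 93
Test divisors in increasing order:
  k=1: 7^1 = 7 mod 134
  k=2: 7^2 = 49 mod 134
  k=3: 7^3 = 49 * 7 = 75 mod 134
  k=6: 7^6 = 123 * 49 = 131 mod 134
  k=11: 7^11 = 121 * 49 * 7 = 97 mod 134
  k=22: 7^22 = 35 * 123 * 49 = 29 mod 134
  k=33: 7^33 = 19 * 7 = 133 mod 134
  k=66: 7^66 = 93 * 49 = 1 mod 134  <- first divisor giving 1
Order = 66

66


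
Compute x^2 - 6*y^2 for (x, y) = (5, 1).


x^2 - d*y^2
= 5^2 - 6*1^2
= 25 - 6
= 19

19


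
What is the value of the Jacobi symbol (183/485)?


Compute (183/485) via quadratic reciprocity:
  reciprocity: (183/485) -> +(485/183)
  reduce: (119/183)
  reciprocity: (119/183) -> -(183/119)
  reduce: (64/119)
  pull out 2: (2/119) = +1  (since 119 mod 8 = 7)
  pull out 2: (2/119) = +1  (since 119 mod 8 = 7)
  pull out 2: (2/119) = +1  (since 119 mod 8 = 7)
  pull out 2: (2/119) = +1  (since 119 mod 8 = 7)
  pull out 2: (2/119) = +1  (since 119 mod 8 = 7)
  pull out 2: (2/119) = +1  (since 119 mod 8 = 7)
  (1/119) = 1
Product of signs = -1

-1


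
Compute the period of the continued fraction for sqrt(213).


Run the CF algorithm for sqrt(213).
a_0 = floor(sqrt(213)) = 14; set m_0=0, q_0=1.
Recurrence: m' = q*a - m,  q' = (d - m'^2)/q,  a' = floor((a_0 + m')/q').
  step 1: m=14, q=17, a=1
  step 2: m=3, q=12, a=1
  step 3: m=9, q=11, a=2
  step 4: m=13, q=4, a=6
  step 5: m=11, q=23, a=1
  step 6: m=12, q=3, a=8
  step 7: m=12, q=23, a=1
  step 8: m=11, q=4, a=6
  step 9: m=13, q=11, a=2
  step 10: m=9, q=12, a=1
  step 11: m=3, q=17, a=1
  step 12: m=14, q=1, a=28
a_12 = 2*a_0 = 28, so the period closes here.
sqrt(213) = [14; 1, 1, 2, 6, 1, 8, 1, 6, 2, 1, 1, 28]
Period length = 12

12


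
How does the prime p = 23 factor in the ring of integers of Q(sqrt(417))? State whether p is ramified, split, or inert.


K = Q(sqrt(417)). Since d mod 4 = 1, disc(K) = 417.
Check p | disc: 417 mod 23 = 3.
p does not divide disc. Compute Legendre symbol (d/p):
3^((23-1)/2) mod 23 = 1
(d/p) = 1, so p splits: (p) = P*P' with e=1, f=1, g=2.
Therefore p is split.

split


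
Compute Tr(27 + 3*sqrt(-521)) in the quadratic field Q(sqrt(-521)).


Tr(a + b*sqrt(d)) = (a + b*sqrt(d)) + (a - b*sqrt(d)) = 2a
= 2 * (27)
= 54

54


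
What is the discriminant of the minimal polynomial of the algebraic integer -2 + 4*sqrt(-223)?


The element -2 + 4*sqrt(-223) has minimal polynomial:
x^2 + 4*x + 3572
Discriminant = (4)^2 - 4*(3572)
= 16 - 14288
= -14272

-14272


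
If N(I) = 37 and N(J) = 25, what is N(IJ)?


N(IJ) = N(I) * N(J)
= 37 * 25
= 925

925


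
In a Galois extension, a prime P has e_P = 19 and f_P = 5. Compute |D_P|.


|D_P| = e * f
= 19 * 5
= 95

95


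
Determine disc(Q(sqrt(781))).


For K = Q(sqrt(d)) with d squarefree: disc(K) = d if d = 1 mod 4, and disc(K) = 4d if d = 2 or 3 mod 4.
Here d = 781, and d mod 4 = 1.
d = 1 mod 4 (O_K = Z[(1+sqrt(d))/2]), so disc(K) = d = 781

781


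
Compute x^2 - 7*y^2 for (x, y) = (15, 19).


x^2 - d*y^2
= 15^2 - 7*19^2
= 225 - 2527
= -2302

-2302


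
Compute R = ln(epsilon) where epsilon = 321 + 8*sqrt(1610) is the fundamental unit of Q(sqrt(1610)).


epsilon = 321 + 8*sqrt(1610)
= 641.9984
R = ln(641.9984)
= 6.4646

6.4646


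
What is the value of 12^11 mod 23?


p = 23 is prime and the exponent is (p-1)/2 = 11, so by Euler's criterion 12^11 = (12/23) = +1 or -1 mod 23.
Compute by square-and-multiply:
  11 = 8 + 2 + 1 (binary 1011)
  Repeated squaring mod 23: 12^1 = 12, 12^2 = 6, 12^4 = 13, 12^8 = 8
  12^11 = 12^8 * 12^2 * 12^1 = 8 * 6 * 12 mod 23
    8 * 6 = 48 = 2 mod 23
    2 * 12 = 24 = 1 mod 23
  12^11 = 1 mod 23
Result 1: 12 is a quadratic residue mod 23.
12^11 mod 23 = 1

1


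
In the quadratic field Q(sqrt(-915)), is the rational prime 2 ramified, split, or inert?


K = Q(sqrt(-915)). Since d mod 4 = 1, disc(K) = -915.
Check p | disc: -915 mod 2 = 1.
p=2 does not divide disc (d is 1 mod 4). 2 splits iff d = 1 mod 8.
d mod 8 = 5, so (d/2) = -1.
(d/p) = -1, so p is inert: (p) stays prime with e=1, f=2, g=1.
Therefore p is inert.

inert


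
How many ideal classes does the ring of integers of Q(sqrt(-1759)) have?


K = Q(sqrt(-1759)). d mod 4 = 1, so D = disc(K) = d = -1759
h(K) equals the number of primitive reduced positive-definite forms (a, b, c) = a*x^2 + b*x*y + c*y^2 with b^2 - 4ac = D,
where reduced means |b| <= a <= c, with b >= 0 whenever |b| = a or a = c, and primitive means gcd(a, b, c) = 1.
Reduced forces 3a^2 <= |D| = 1759, so 1 <= a <= 24; b must have the parity of D, and c = (b^2 - D)/(4a) must be an integer >= a.
Enumerate a = 1..24, b in [-a, a]:
  a=1: (1, 1, 440)  [1]
  a=2: (2, -1, 220), (2, 1, 220)  [2]
  a=3: none
  a=4: (4, -1, 110), (4, 1, 110)  [2]
  a=5: (5, -1, 88), (5, 1, 88)  [2]
  a=6..7: none
  a=8: (8, -1, 55), (8, 1, 55)  [2]
  a=9: none
  a=10: (10, -9, 46), (10, -1, 44), (10, 1, 44), (10, 9, 46)  [4]
  a=11: (11, -1, 40), (11, 1, 40)  [2]
  a=12: none
  a=13: (13, -3, 34), (13, 3, 34)  [2]
  a=14..15: none
  a=16: (16, -15, 31), (16, 15, 31)  [2]
  a=17: (17, -3, 26), (17, 3, 26)  [2]
  a=18..19: none
  a=20: (20, -9, 23), (20, -1, 22), (20, 1, 22), (20, 9, 23)  [4]
  a=21: none
  a=22: (22, -21, 25), (22, 21, 25)  [2]
  a=23..24: none
Total reduced forms: 1 + 2 + 2 + 2 + 2 + 4 + 2 + 2 + 2 + 2 + 4 + 2 = 27
h = 27

27


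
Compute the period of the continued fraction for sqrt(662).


Run the CF algorithm for sqrt(662).
a_0 = floor(sqrt(662)) = 25; set m_0=0, q_0=1.
Recurrence: m' = q*a - m,  q' = (d - m'^2)/q,  a' = floor((a_0 + m')/q').
  step 1: m=25, q=37, a=1
  step 2: m=12, q=14, a=2
  step 3: m=16, q=29, a=1
  step 4: m=13, q=17, a=2
  step 5: m=21, q=13, a=3
  step 6: m=18, q=26, a=1
  step 7: m=8, q=23, a=1
  step 8: m=15, q=19, a=2
  step 9: m=23, q=7, a=6
  step 10: m=19, q=43, a=1
  step 11: m=24, q=2, a=24
  step 12: m=24, q=43, a=1
  step 13: m=19, q=7, a=6
  step 14: m=23, q=19, a=2
  step 15: m=15, q=23, a=1
  step 16: m=8, q=26, a=1
  step 17: m=18, q=13, a=3
  step 18: m=21, q=17, a=2
  step 19: m=13, q=29, a=1
  step 20: m=16, q=14, a=2
  step 21: m=12, q=37, a=1
  step 22: m=25, q=1, a=50
a_22 = 2*a_0 = 50, so the period closes here.
sqrt(662) = [25; 1, 2, 1, 2, 3, 1, 1, 2, 6, 1, 24, 1, 6, 2, 1, 1, 3, 2, 1, 2, 1, 50]
Period length = 22

22


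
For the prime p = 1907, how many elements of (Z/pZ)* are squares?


For prime p, the number of non-zero quadratic residues is (p-1)/2.
= (1907-1)/2
= 953

953


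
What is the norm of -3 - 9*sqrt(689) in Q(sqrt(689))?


N(a + b*sqrt(d)) = a^2 - d*b^2
= (-3)^2 - (689)*(-9)^2
= 9 - 55809
= -55800

-55800


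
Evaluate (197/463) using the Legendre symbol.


p = 463 is prime, so compute (197/463) with the reciprocity algorithm (Jacobi-symbol steps: pull out 2s via (2/n), flip via reciprocity, reduce):
  reciprocity: (197/463) -> +(463/197)
  reduce: (69/197)
  reciprocity: (69/197) -> +(197/69)
  reduce: (59/69)
  reciprocity: (59/69) -> +(69/59)
  reduce: (10/59)
  pull out 2: (2/59) = -1  (since 59 mod 8 = 3)
  reciprocity: (5/59) -> +(59/5)
  reduce: (4/5)
  pull out 2: (2/5) = -1  (since 5 mod 8 = 5)
  pull out 2: (2/5) = -1  (since 5 mod 8 = 5)
  (1/5) = 1
Product of signs = -1
(197/463) = -1

-1


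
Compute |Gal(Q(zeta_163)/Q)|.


|Gal(Q(zeta_163)/Q)| = phi(163)
= 162

162


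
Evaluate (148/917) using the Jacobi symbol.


Compute (148/917) via quadratic reciprocity:
  pull out 2: (2/917) = -1  (since 917 mod 8 = 5)
  pull out 2: (2/917) = -1  (since 917 mod 8 = 5)
  reciprocity: (37/917) -> +(917/37)
  reduce: (29/37)
  reciprocity: (29/37) -> +(37/29)
  reduce: (8/29)
  pull out 2: (2/29) = -1  (since 29 mod 8 = 5)
  pull out 2: (2/29) = -1  (since 29 mod 8 = 5)
  pull out 2: (2/29) = -1  (since 29 mod 8 = 5)
  (1/29) = 1
Product of signs = -1

-1


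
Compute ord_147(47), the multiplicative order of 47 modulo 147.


We want ord_147(47), the smallest k >= 1 with 47^k = 1 mod 147.
n = 147 = 3 * 7^2, phi(147) = 84; the order divides phi(n).
Divisors of 84: 1, 2, 3, 4, 6, 7, 12, 14, 21, 28, 42, 84
Repeated squaring mod 147: 47^1 = 47, 47^2 = 4, 47^4 = 16, 47^8 = 109, 47^16 = 121, 47^32 = 88, 47^64 = 100
Test divisors in increasing order:
  k=1: 47^1 = 47 mod 147
  k=2: 47^2 = 4 mod 147
  k=3: 47^3 = 4 * 47 = 41 mod 147
  k=4: 47^4 = 16 mod 147
  k=6: 47^6 = 16 * 4 = 64 mod 147
  k=7: 47^7 = 16 * 4 * 47 = 68 mod 147
  k=12: 47^12 = 109 * 16 = 127 mod 147
  k=14: 47^14 = 109 * 16 * 4 = 67 mod 147
  k=21: 47^21 = 121 * 16 * 47 = 146 mod 147
  k=28: 47^28 = 121 * 109 * 16 = 79 mod 147
  k=42: 47^42 = 88 * 109 * 4 = 1 mod 147  <- first divisor giving 1
Order = 42

42


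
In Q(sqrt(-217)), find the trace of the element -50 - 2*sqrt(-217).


Tr(a + b*sqrt(d)) = (a + b*sqrt(d)) + (a - b*sqrt(d)) = 2a
= 2 * (-50)
= -100

-100


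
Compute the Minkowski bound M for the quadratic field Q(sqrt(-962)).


d = -962, d mod 4 = 2, so disc(K) = 4d = -3848; |disc(K)| = 3848
Imaginary quadratic field, so n = 2, s = r2 = 1, r1 = 0
M = (n!/n^n) * (4/pi)^s * sqrt(|disc(K)|) = (2!/2^2) * (4/pi)^1 * sqrt(3848)
= 0.5 * 1.273240 * 62.032250
= 39.4910

39.4910


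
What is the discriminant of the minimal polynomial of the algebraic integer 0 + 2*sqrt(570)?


The element 0 + 2*sqrt(570) has minimal polynomial:
x^2 + 0*x - 2280
Discriminant = (0)^2 - 4*(-2280)
= 0 + 9120
= 9120

9120


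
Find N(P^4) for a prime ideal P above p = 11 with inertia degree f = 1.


N(P^a) = p^(a*f)
= 11^(4*1)
= 11^4
= 14641

14641


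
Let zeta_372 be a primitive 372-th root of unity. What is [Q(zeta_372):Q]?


The degree equals Euler's totient phi(372).
372 = 2^2 * 3 * 31
phi(372) = 120

120


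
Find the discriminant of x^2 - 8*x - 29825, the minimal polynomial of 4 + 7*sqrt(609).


The element 4 + 7*sqrt(609) has minimal polynomial:
x^2 - 8*x - 29825
Discriminant = (-8)^2 - 4*(-29825)
= 64 + 119300
= 119364

119364


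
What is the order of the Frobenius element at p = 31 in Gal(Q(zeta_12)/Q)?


The Frobenius at p in Gal(Q(zeta_n)/Q) = (Z/nZ)* is the class of p, so its order is ord_12(31), the smallest k >= 1 with 31^k = 1 mod 12.
n = 12 = 2^2 * 3, phi(12) = 4; the order divides phi(n).
Divisors of 4: 1, 2, 4
Repeated squaring mod 12: 31^1 = 7, 31^2 = 1, 31^4 = 1
Test divisors in increasing order:
  k=1: 31^1 = 7 mod 12
  k=2: 31^2 = 1 mod 12  <- first divisor giving 1
Order = 2

2


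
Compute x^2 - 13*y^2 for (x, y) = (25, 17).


x^2 - d*y^2
= 25^2 - 13*17^2
= 625 - 3757
= -3132

-3132


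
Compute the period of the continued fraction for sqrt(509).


Run the CF algorithm for sqrt(509).
a_0 = floor(sqrt(509)) = 22; set m_0=0, q_0=1.
Recurrence: m' = q*a - m,  q' = (d - m'^2)/q,  a' = floor((a_0 + m')/q').
  step 1: m=22, q=25, a=1
  step 2: m=3, q=20, a=1
  step 3: m=17, q=11, a=3
  step 4: m=16, q=23, a=1
  step 5: m=7, q=20, a=1
  step 6: m=13, q=17, a=2
  step 7: m=21, q=4, a=10
  step 8: m=19, q=37, a=1
  step 9: m=18, q=5, a=8
  step 10: m=22, q=5, a=8
  step 11: m=18, q=37, a=1
  step 12: m=19, q=4, a=10
  step 13: m=21, q=17, a=2
  step 14: m=13, q=20, a=1
  step 15: m=7, q=23, a=1
  step 16: m=16, q=11, a=3
  step 17: m=17, q=20, a=1
  step 18: m=3, q=25, a=1
  step 19: m=22, q=1, a=44
a_19 = 2*a_0 = 44, so the period closes here.
sqrt(509) = [22; 1, 1, 3, 1, 1, 2, 10, 1, 8, 8, 1, 10, 2, 1, 1, 3, 1, 1, 44]
Period length = 19

19


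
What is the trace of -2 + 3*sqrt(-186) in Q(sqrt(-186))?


Tr(a + b*sqrt(d)) = (a + b*sqrt(d)) + (a - b*sqrt(d)) = 2a
= 2 * (-2)
= -4

-4


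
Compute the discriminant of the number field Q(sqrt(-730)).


For K = Q(sqrt(d)) with d squarefree: disc(K) = d if d = 1 mod 4, and disc(K) = 4d if d = 2 or 3 mod 4.
Here d = -730, and d mod 4 = 2.
d = 2 mod 4, not 1 (O_K = Z[sqrt(d)]), so disc(K) = 4d = 4 * (-730) = -2920

-2920


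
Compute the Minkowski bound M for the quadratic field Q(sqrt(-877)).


d = -877, d mod 4 = 3, so disc(K) = 4d = -3508; |disc(K)| = 3508
Imaginary quadratic field, so n = 2, s = r2 = 1, r1 = 0
M = (n!/n^n) * (4/pi)^s * sqrt(|disc(K)|) = (2!/2^2) * (4/pi)^1 * sqrt(3508)
= 0.5 * 1.273240 * 59.228372
= 37.7060

37.7060


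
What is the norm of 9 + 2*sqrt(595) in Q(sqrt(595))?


N(a + b*sqrt(d)) = a^2 - d*b^2
= (9)^2 - (595)*(2)^2
= 81 - 2380
= -2299

-2299


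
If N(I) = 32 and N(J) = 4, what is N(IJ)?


N(IJ) = N(I) * N(J)
= 32 * 4
= 128

128


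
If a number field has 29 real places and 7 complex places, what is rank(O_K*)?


By Dirichlet's unit theorem:
rank = r1 + r2 - 1
= 29 + 7 - 1
= 35

35


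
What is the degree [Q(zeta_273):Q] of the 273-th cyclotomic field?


The degree equals Euler's totient phi(273).
273 = 3 * 7 * 13
phi(273) = 144

144


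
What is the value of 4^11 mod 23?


p = 23 is prime and the exponent is (p-1)/2 = 11, so by Euler's criterion 4^11 = (4/23) = +1 or -1 mod 23.
Compute by square-and-multiply:
  11 = 8 + 2 + 1 (binary 1011)
  Repeated squaring mod 23: 4^1 = 4, 4^2 = 16, 4^4 = 3, 4^8 = 9
  4^11 = 4^8 * 4^2 * 4^1 = 9 * 16 * 4 mod 23
    9 * 16 = 144 = 6 mod 23
    6 * 4 = 24 = 1 mod 23
  4^11 = 1 mod 23
Result 1: 4 is a quadratic residue mod 23.
4^11 mod 23 = 1

1


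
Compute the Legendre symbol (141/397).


p = 397 is prime, so compute (141/397) with the reciprocity algorithm (Jacobi-symbol steps: pull out 2s via (2/n), flip via reciprocity, reduce):
  reciprocity: (141/397) -> +(397/141)
  reduce: (115/141)
  reciprocity: (115/141) -> +(141/115)
  reduce: (26/115)
  pull out 2: (2/115) = -1  (since 115 mod 8 = 3)
  reciprocity: (13/115) -> +(115/13)
  reduce: (11/13)
  reciprocity: (11/13) -> +(13/11)
  reduce: (2/11)
  pull out 2: (2/11) = -1  (since 11 mod 8 = 3)
  (1/11) = 1
Product of signs = 1
(141/397) = 1

1


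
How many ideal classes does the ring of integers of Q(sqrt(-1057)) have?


K = Q(sqrt(-1057)). d mod 4 = 3, so D = disc(K) = 4d = -4228
h(K) equals the number of primitive reduced positive-definite forms (a, b, c) = a*x^2 + b*x*y + c*y^2 with b^2 - 4ac = D,
where reduced means |b| <= a <= c, with b >= 0 whenever |b| = a or a = c, and primitive means gcd(a, b, c) = 1.
Reduced forces 3a^2 <= |D| = 4228, so 1 <= a <= 37; b must have the parity of D, and c = (b^2 - D)/(4a) must be an integer >= a.
Enumerate a = 1..37, b in [-a, a]:
  a=1: (1, 0, 1057)  [1]
  a=2: (2, 2, 529)  [1]
  a=3..6: none
  a=7: (7, 0, 151)  [1]
  a=8..12: none
  a=13: (13, -6, 82), (13, 6, 82)  [2]
  a=14: (14, 14, 79)  [1]
  a=15..18: none
  a=19: (19, -16, 59), (19, 16, 59)  [2]
  a=20..22: none
  a=23: (23, -2, 46), (23, 2, 46)  [2]
  a=24..25: none
  a=26: (26, -6, 41), (26, 6, 41)  [2]
  a=27..28: none
  a=29: (29, -8, 37), (29, 8, 37)  [2]
  a=30: none
  a=31: (31, -22, 38), (31, 22, 38)  [2]
  a=32..37: none
Total reduced forms: 1 + 1 + 1 + 2 + 1 + 2 + 2 + 2 + 2 + 2 = 16
h = 16

16


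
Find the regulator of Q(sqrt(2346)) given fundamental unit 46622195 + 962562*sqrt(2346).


epsilon = 46622195 + 962562*sqrt(2346)
= 9.3244e+07
R = ln(9.3244e+07)
= 18.3507

18.3507


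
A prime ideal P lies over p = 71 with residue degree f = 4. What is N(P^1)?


N(P^a) = p^(a*f)
= 71^(1*4)
= 71^4
= 25411681

25411681


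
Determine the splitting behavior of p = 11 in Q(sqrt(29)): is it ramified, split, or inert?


K = Q(sqrt(29)). Since d mod 4 = 1, disc(K) = 29.
Check p | disc: 29 mod 11 = 7.
p does not divide disc. Compute Legendre symbol (d/p):
7^((11-1)/2) mod 11 = -1
(d/p) = -1, so p is inert: (p) stays prime with e=1, f=2, g=1.
Therefore p is inert.

inert


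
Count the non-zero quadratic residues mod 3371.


For prime p, the number of non-zero quadratic residues is (p-1)/2.
= (3371-1)/2
= 1685

1685


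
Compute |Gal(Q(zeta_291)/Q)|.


|Gal(Q(zeta_291)/Q)| = phi(291)
= 192

192


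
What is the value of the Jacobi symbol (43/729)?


Compute (43/729) via quadratic reciprocity:
  reciprocity: (43/729) -> +(729/43)
  reduce: (41/43)
  reciprocity: (41/43) -> +(43/41)
  reduce: (2/41)
  pull out 2: (2/41) = +1  (since 41 mod 8 = 1)
  (1/41) = 1
Product of signs = 1

1


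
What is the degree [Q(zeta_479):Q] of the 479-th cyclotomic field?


The degree equals Euler's totient phi(479).
479 = 479
phi(479) = 478

478


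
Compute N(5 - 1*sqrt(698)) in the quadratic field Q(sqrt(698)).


N(a + b*sqrt(d)) = a^2 - d*b^2
= (5)^2 - (698)*(-1)^2
= 25 - 698
= -673

-673


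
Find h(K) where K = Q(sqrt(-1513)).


K = Q(sqrt(-1513)). d mod 4 = 3, so D = disc(K) = 4d = -6052
h(K) equals the number of primitive reduced positive-definite forms (a, b, c) = a*x^2 + b*x*y + c*y^2 with b^2 - 4ac = D,
where reduced means |b| <= a <= c, with b >= 0 whenever |b| = a or a = c, and primitive means gcd(a, b, c) = 1.
Reduced forces 3a^2 <= |D| = 6052, so 1 <= a <= 44; b must have the parity of D, and c = (b^2 - D)/(4a) must be an integer >= a.
Enumerate a = 1..44, b in [-a, a]:
  a=1: (1, 0, 1513)  [1]
  a=2: (2, 2, 757)  [1]
  a=3..10: none
  a=11: (11, -8, 139), (11, 8, 139)  [2]
  a=12..16: none
  a=17: (17, 0, 89)  [1]
  a=18: none
  a=19: (19, -16, 83), (19, 16, 83)  [2]
  a=20..21: none
  a=22: (22, -14, 71), (22, 14, 71)  [2]
  a=23..28: none
  a=29: (29, -26, 58), (29, 26, 58)  [2]
  a=30..33: none
  a=34: (34, 34, 53)  [1]
  a=35..36: none
  a=37: (37, -4, 41), (37, 4, 41)  [2]
  a=38: (38, -22, 43), (38, 22, 43)  [2]
  a=39..44: none
Total reduced forms: 1 + 1 + 2 + 1 + 2 + 2 + 2 + 1 + 2 + 2 = 16
h = 16

16


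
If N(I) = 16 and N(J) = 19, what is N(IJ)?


N(IJ) = N(I) * N(J)
= 16 * 19
= 304

304


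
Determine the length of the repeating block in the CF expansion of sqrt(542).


Run the CF algorithm for sqrt(542).
a_0 = floor(sqrt(542)) = 23; set m_0=0, q_0=1.
Recurrence: m' = q*a - m,  q' = (d - m'^2)/q,  a' = floor((a_0 + m')/q').
  step 1: m=23, q=13, a=3
  step 2: m=16, q=22, a=1
  step 3: m=6, q=23, a=1
  step 4: m=17, q=11, a=3
  step 5: m=16, q=26, a=1
  step 6: m=10, q=17, a=1
  step 7: m=7, q=29, a=1
  step 8: m=22, q=2, a=22
  step 9: m=22, q=29, a=1
  step 10: m=7, q=17, a=1
  step 11: m=10, q=26, a=1
  step 12: m=16, q=11, a=3
  step 13: m=17, q=23, a=1
  step 14: m=6, q=22, a=1
  step 15: m=16, q=13, a=3
  step 16: m=23, q=1, a=46
a_16 = 2*a_0 = 46, so the period closes here.
sqrt(542) = [23; 3, 1, 1, 3, 1, 1, 1, 22, 1, 1, 1, 3, 1, 1, 3, 46]
Period length = 16

16


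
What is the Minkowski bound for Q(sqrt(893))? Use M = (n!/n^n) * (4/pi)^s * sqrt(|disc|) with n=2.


d = 893, d mod 4 = 1, so disc(K) = d = 893; |disc(K)| = 893
Real quadratic field, so n = 2, s = r2 = 0, r1 = 2
M = (n!/n^n) * (4/pi)^s * sqrt(|disc(K)|) = (2!/2^2) * (4/pi)^0 * sqrt(893)
= 0.5 * 1.000000 * 29.883106
= 14.9416

14.9416


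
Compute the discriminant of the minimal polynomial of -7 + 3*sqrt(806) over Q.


The element -7 + 3*sqrt(806) has minimal polynomial:
x^2 + 14*x - 7205
Discriminant = (14)^2 - 4*(-7205)
= 196 + 28820
= 29016

29016


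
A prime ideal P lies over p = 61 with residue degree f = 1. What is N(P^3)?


N(P^a) = p^(a*f)
= 61^(3*1)
= 61^3
= 226981

226981


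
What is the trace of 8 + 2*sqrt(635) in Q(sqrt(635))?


Tr(a + b*sqrt(d)) = (a + b*sqrt(d)) + (a - b*sqrt(d)) = 2a
= 2 * (8)
= 16

16


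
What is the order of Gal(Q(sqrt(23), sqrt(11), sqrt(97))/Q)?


The 3 square roots of distinct primes are multiplicatively independent over Q,
so [K:Q] = 2^3 and Gal(K/Q) is isomorphic to (Z/2Z)^3.
|Gal| = 2^3 = 8

8


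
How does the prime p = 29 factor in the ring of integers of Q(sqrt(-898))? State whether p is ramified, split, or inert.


K = Q(sqrt(-898)). Since d mod 4 = 2, disc(K) = -3592.
Check p | disc: -3592 mod 29 = 4.
p does not divide disc. Compute Legendre symbol (d/p):
1^((29-1)/2) mod 29 = 1
(d/p) = 1, so p splits: (p) = P*P' with e=1, f=1, g=2.
Therefore p is split.

split


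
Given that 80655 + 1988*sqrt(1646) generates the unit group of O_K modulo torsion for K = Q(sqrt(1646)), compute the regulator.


epsilon = 80655 + 1988*sqrt(1646)
= 161310.0000
R = ln(161310.0000)
= 11.9911

11.9911


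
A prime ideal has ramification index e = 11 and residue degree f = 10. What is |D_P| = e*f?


|D_P| = e * f
= 11 * 10
= 110

110


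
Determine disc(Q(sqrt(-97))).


For K = Q(sqrt(d)) with d squarefree: disc(K) = d if d = 1 mod 4, and disc(K) = 4d if d = 2 or 3 mod 4.
Here d = -97, and d mod 4 = 3.
d = 3 mod 4, not 1 (O_K = Z[sqrt(d)]), so disc(K) = 4d = 4 * (-97) = -388

-388


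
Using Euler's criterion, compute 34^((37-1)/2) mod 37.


p = 37 is prime and the exponent is (p-1)/2 = 18, so by Euler's criterion 34^18 = (34/37) = +1 or -1 mod 37.
Compute by square-and-multiply:
  18 = 16 + 2 (binary 10010)
  Repeated squaring mod 37: 34^1 = 34, 34^2 = 9, 34^4 = 7, 34^8 = 12, 34^16 = 33
  34^18 = 34^16 * 34^2 = 33 * 9 mod 37
    33 * 9 = 297 = 1 mod 37
  34^18 = 1 mod 37
Result 1: 34 is a quadratic residue mod 37.
34^18 mod 37 = 1

1


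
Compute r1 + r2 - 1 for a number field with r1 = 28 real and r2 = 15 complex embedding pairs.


By Dirichlet's unit theorem:
rank = r1 + r2 - 1
= 28 + 15 - 1
= 42

42


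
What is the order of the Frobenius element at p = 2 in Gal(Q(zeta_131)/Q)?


The Frobenius at p in Gal(Q(zeta_n)/Q) = (Z/nZ)* is the class of p, so its order is ord_131(2), the smallest k >= 1 with 2^k = 1 mod 131.
n = 131 = 131, phi(131) = 130; the order divides phi(n).
Divisors of 130: 1, 2, 5, 10, 13, 26, 65, 130
Repeated squaring mod 131: 2^1 = 2, 2^2 = 4, 2^4 = 16, 2^8 = 125, 2^16 = 36, 2^32 = 117, 2^64 = 65, 2^128 = 33
Test divisors in increasing order:
  k=1: 2^1 = 2 mod 131
  k=2: 2^2 = 4 mod 131
  k=5: 2^5 = 16 * 2 = 32 mod 131
  k=10: 2^10 = 125 * 4 = 107 mod 131
  k=13: 2^13 = 125 * 16 * 2 = 70 mod 131
  k=26: 2^26 = 36 * 125 * 4 = 53 mod 131
  k=65: 2^65 = 65 * 2 = 130 mod 131
  k=130: 2^130 = 33 * 4 = 1 mod 131  <- first divisor giving 1
Order = 130

130


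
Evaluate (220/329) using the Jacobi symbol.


Compute (220/329) via quadratic reciprocity:
  pull out 2: (2/329) = +1  (since 329 mod 8 = 1)
  pull out 2: (2/329) = +1  (since 329 mod 8 = 1)
  reciprocity: (55/329) -> +(329/55)
  reduce: (54/55)
  pull out 2: (2/55) = +1  (since 55 mod 8 = 7)
  reciprocity: (27/55) -> -(55/27)
  reduce: (1/27)
  (1/27) = 1
Product of signs = -1

-1


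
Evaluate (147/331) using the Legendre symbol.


p = 331 is prime, so compute (147/331) with the reciprocity algorithm (Jacobi-symbol steps: pull out 2s via (2/n), flip via reciprocity, reduce):
  reciprocity: (147/331) -> -(331/147)
  reduce: (37/147)
  reciprocity: (37/147) -> +(147/37)
  reduce: (36/37)
  pull out 2: (2/37) = -1  (since 37 mod 8 = 5)
  pull out 2: (2/37) = -1  (since 37 mod 8 = 5)
  reciprocity: (9/37) -> +(37/9)
  reduce: (1/9)
  (1/9) = 1
Product of signs = -1
(147/331) = -1

-1


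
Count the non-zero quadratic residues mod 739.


For prime p, the number of non-zero quadratic residues is (p-1)/2.
= (739-1)/2
= 369

369


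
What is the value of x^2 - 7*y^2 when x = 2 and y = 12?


x^2 - d*y^2
= 2^2 - 7*12^2
= 4 - 1008
= -1004

-1004


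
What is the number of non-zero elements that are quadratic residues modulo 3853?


For prime p, the number of non-zero quadratic residues is (p-1)/2.
= (3853-1)/2
= 1926

1926


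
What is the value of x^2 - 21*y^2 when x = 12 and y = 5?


x^2 - d*y^2
= 12^2 - 21*5^2
= 144 - 525
= -381

-381


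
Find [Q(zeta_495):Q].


The degree equals Euler's totient phi(495).
495 = 3^2 * 5 * 11
phi(495) = 240

240


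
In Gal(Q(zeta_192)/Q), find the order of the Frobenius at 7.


The Frobenius at p in Gal(Q(zeta_n)/Q) = (Z/nZ)* is the class of p, so its order is ord_192(7), the smallest k >= 1 with 7^k = 1 mod 192.
n = 192 = 2^6 * 3, phi(192) = 64; the order divides phi(n).
Divisors of 64: 1, 2, 4, 8, 16, 32, 64
Repeated squaring mod 192: 7^1 = 7, 7^2 = 49, 7^4 = 97, 7^8 = 1, 7^16 = 1, 7^32 = 1, 7^64 = 1
Test divisors in increasing order:
  k=1: 7^1 = 7 mod 192
  k=2: 7^2 = 49 mod 192
  k=4: 7^4 = 97 mod 192
  k=8: 7^8 = 1 mod 192  <- first divisor giving 1
Order = 8

8


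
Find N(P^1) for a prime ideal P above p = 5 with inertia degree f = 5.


N(P^a) = p^(a*f)
= 5^(1*5)
= 5^5
= 3125

3125


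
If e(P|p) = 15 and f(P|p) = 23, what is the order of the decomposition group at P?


|D_P| = e * f
= 15 * 23
= 345

345


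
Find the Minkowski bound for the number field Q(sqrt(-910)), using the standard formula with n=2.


d = -910, d mod 4 = 2, so disc(K) = 4d = -3640; |disc(K)| = 3640
Imaginary quadratic field, so n = 2, s = r2 = 1, r1 = 0
M = (n!/n^n) * (4/pi)^s * sqrt(|disc(K)|) = (2!/2^2) * (4/pi)^1 * sqrt(3640)
= 0.5 * 1.273240 * 60.332413
= 38.4088

38.4088


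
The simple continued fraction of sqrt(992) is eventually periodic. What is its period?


Run the CF algorithm for sqrt(992).
a_0 = floor(sqrt(992)) = 31; set m_0=0, q_0=1.
Recurrence: m' = q*a - m,  q' = (d - m'^2)/q,  a' = floor((a_0 + m')/q').
  step 1: m=31, q=31, a=2
  step 2: m=31, q=1, a=62
a_2 = 2*a_0 = 62, so the period closes here.
sqrt(992) = [31; 2, 62]
Period length = 2

2


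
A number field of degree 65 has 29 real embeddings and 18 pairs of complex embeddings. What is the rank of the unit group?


By Dirichlet's unit theorem:
rank = r1 + r2 - 1
= 29 + 18 - 1
= 46

46


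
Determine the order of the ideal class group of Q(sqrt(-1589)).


K = Q(sqrt(-1589)). d mod 4 = 3, so D = disc(K) = 4d = -6356
h(K) equals the number of primitive reduced positive-definite forms (a, b, c) = a*x^2 + b*x*y + c*y^2 with b^2 - 4ac = D,
where reduced means |b| <= a <= c, with b >= 0 whenever |b| = a or a = c, and primitive means gcd(a, b, c) = 1.
Reduced forces 3a^2 <= |D| = 6356, so 1 <= a <= 46; b must have the parity of D, and c = (b^2 - D)/(4a) must be an integer >= a.
Enumerate a = 1..46, b in [-a, a]:
  a=1: (1, 0, 1589)  [1]
  a=2: (2, 2, 795)  [1]
  a=3: (3, -2, 530), (3, 2, 530)  [2]
  a=4: none
  a=5: (5, -2, 318), (5, 2, 318)  [2]
  a=6: (6, -2, 265), (6, 2, 265)  [2]
  a=7: (7, 0, 227)  [1]
  a=8: none
  a=9: (9, -4, 177), (9, 4, 177)  [2]
  a=10: (10, -2, 159), (10, 2, 159)  [2]
  a=11..12: none
  a=13: (13, -12, 125), (13, 12, 125)  [2]
  a=14: (14, 14, 117)  [1]
  a=15: (15, -8, 107), (15, -2, 106), (15, 2, 106), (15, 8, 107)  [4]
  a=16: none
  a=17: (17, -6, 94), (17, 6, 94)  [2]
  a=18: (18, -14, 91), (18, 14, 91)  [2]
  a=19: (19, -16, 87), (19, 16, 87)  [2]
  a=20: none
  a=21: (21, -14, 78), (21, 14, 78)  [2]
  a=22..24: none
  a=25: (25, -12, 65), (25, 12, 65)  [2]
  a=26: (26, -14, 63), (26, 14, 63)  [2]
  a=27: (27, -4, 59), (27, 4, 59)  [2]
  a=28: none
  a=29: (29, -16, 57), (29, 16, 57)  [2]
  a=30: (30, -22, 57), (30, -2, 53), (30, 2, 53), (30, 22, 57)  [4]
  a=31..33: none
  a=34: (34, -6, 47), (34, 6, 47)  [2]
  a=35: (35, -28, 51), (35, 28, 51)  [2]
  a=36..37: none
  a=38: (38, -22, 45), (38, 22, 45)  [2]
  a=39: (39, -38, 50), (39, -14, 42), (39, 14, 42), (39, 38, 50)  [4]
  a=40: none
  a=41: (41, -32, 45), (41, 32, 45)  [2]
  a=42..46: none
Total reduced forms: 1 + 1 + 2 + 2 + 2 + 1 + 2 + 2 + 2 + 1 + 4 + 2 + 2 + 2 + 2 + 2 + 2 + 2 + 2 + 4 + 2 + 2 + 2 + 4 + 2 = 52
h = 52

52


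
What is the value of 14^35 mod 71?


p = 71 is prime and the exponent is (p-1)/2 = 35, so by Euler's criterion 14^35 = (14/71) = +1 or -1 mod 71.
Compute by square-and-multiply:
  35 = 32 + 2 + 1 (binary 100011)
  Repeated squaring mod 71: 14^1 = 14, 14^2 = 54, 14^4 = 5, 14^8 = 25, 14^16 = 57, 14^32 = 54
  14^35 = 14^32 * 14^2 * 14^1 = 54 * 54 * 14 mod 71
    54 * 54 = 2916 = 5 mod 71
    5 * 14 = 70 = 70 mod 71
  14^35 = 70 mod 71
Result 70 = p - 1 = -1 mod 71: 14 is a quadratic non-residue mod 71. As a residue in [0, p-1] the value is 70.
14^35 mod 71 = 70

70


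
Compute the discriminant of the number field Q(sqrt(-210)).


For K = Q(sqrt(d)) with d squarefree: disc(K) = d if d = 1 mod 4, and disc(K) = 4d if d = 2 or 3 mod 4.
Here d = -210, and d mod 4 = 2.
d = 2 mod 4, not 1 (O_K = Z[sqrt(d)]), so disc(K) = 4d = 4 * (-210) = -840

-840
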